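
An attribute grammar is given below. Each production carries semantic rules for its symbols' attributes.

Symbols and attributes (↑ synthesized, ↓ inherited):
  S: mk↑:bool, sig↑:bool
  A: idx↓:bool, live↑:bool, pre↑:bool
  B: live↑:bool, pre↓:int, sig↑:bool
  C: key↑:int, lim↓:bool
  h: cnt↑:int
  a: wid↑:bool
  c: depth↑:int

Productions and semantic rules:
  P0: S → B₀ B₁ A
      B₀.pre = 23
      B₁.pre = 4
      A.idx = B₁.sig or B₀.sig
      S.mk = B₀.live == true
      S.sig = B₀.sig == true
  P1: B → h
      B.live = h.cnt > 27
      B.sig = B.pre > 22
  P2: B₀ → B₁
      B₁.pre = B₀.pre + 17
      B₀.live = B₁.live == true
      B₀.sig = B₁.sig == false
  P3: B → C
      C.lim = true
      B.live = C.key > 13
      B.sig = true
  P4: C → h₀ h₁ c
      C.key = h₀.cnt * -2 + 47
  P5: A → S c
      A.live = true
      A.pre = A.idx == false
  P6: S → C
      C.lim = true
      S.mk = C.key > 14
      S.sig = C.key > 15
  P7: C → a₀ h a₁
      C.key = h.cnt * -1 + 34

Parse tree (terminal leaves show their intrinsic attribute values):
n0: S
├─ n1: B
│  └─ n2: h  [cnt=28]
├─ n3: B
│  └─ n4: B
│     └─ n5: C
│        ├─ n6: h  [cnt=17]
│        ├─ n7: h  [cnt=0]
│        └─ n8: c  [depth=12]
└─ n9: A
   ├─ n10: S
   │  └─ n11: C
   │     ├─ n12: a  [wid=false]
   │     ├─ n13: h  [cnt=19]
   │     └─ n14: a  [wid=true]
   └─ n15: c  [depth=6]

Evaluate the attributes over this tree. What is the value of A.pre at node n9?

1. n1.pre = 23  [23]
2. n2.cnt = 28  [terminal]
3. n1.live = true  [h.cnt > 27]
4. n1.sig = true  [B.pre > 22]
5. n3.pre = 4  [4]
6. n4.pre = 21  [B₀.pre + 17]
7. n5.lim = true  [true]
8. n6.cnt = 17  [terminal]
9. n7.cnt = 0  [terminal]
10. n8.depth = 12  [terminal]
11. n5.key = 13  [h₀.cnt * -2 + 47]
12. n4.live = false  [C.key > 13]
13. n4.sig = true  [true]
14. n3.live = false  [B₁.live == true]
15. n3.sig = false  [B₁.sig == false]
16. n9.idx = true  [B₁.sig or B₀.sig]
17. n11.lim = true  [true]
18. n12.wid = false  [terminal]
19. n13.cnt = 19  [terminal]
20. n14.wid = true  [terminal]
21. n11.key = 15  [h.cnt * -1 + 34]
22. n10.mk = true  [C.key > 14]
23. n10.sig = false  [C.key > 15]
24. n15.depth = 6  [terminal]
25. n9.live = true  [true]
26. n9.pre = false  [A.idx == false]
27. n0.mk = true  [B₀.live == true]
28. n0.sig = true  [B₀.sig == true]

false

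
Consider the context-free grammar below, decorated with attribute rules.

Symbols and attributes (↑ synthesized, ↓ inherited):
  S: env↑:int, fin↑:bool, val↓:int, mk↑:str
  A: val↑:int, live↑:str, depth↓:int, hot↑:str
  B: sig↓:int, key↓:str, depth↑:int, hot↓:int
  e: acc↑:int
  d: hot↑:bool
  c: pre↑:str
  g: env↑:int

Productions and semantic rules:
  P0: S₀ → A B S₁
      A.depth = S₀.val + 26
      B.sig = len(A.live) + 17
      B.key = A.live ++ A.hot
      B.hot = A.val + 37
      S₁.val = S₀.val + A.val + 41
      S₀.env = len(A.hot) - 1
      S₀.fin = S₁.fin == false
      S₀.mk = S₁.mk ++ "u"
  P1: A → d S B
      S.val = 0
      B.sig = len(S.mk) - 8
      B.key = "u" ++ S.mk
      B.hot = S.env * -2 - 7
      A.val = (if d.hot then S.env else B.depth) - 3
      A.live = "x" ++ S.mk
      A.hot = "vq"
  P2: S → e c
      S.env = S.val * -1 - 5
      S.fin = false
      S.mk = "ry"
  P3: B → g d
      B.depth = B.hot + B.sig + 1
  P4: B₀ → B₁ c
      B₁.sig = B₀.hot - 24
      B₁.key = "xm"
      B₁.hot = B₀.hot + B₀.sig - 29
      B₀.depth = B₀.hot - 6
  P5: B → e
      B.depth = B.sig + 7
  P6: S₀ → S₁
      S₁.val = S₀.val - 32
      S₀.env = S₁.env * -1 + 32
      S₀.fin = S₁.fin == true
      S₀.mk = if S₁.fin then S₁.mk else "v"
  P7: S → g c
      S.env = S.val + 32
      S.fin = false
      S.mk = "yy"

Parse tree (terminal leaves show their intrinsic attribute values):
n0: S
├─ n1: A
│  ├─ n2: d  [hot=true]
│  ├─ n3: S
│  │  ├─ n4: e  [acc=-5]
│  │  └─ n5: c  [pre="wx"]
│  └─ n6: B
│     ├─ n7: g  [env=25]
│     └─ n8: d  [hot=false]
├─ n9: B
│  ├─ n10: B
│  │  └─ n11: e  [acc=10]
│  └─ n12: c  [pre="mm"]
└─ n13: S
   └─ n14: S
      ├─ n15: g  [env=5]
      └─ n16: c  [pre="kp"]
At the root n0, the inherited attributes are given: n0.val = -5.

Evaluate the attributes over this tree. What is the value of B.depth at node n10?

1. n0.val = -5  [given at root]
2. n1.depth = 21  [S₀.val + 26]
3. n2.hot = true  [terminal]
4. n3.val = 0  [0]
5. n4.acc = -5  [terminal]
6. n5.pre = "wx"  [terminal]
7. n3.env = -5  [S.val * -1 - 5]
8. n3.fin = false  [false]
9. n3.mk = "ry"  ["ry"]
10. n6.sig = -6  [len(S.mk) - 8]
11. n6.key = "ury"  ["u" ++ S.mk]
12. n6.hot = 3  [S.env * -2 - 7]
13. n7.env = 25  [terminal]
14. n8.hot = false  [terminal]
15. n6.depth = -2  [B.hot + B.sig + 1]
16. n1.val = -8  [(if d.hot then S.env else B.depth) - 3]
17. n1.live = "xry"  ["x" ++ S.mk]
18. n1.hot = "vq"  ["vq"]
19. n9.sig = 20  [len(A.live) + 17]
20. n9.key = "xryvq"  [A.live ++ A.hot]
21. n9.hot = 29  [A.val + 37]
22. n10.sig = 5  [B₀.hot - 24]
23. n10.key = "xm"  ["xm"]
24. n10.hot = 20  [B₀.hot + B₀.sig - 29]
25. n11.acc = 10  [terminal]
26. n10.depth = 12  [B.sig + 7]
27. n12.pre = "mm"  [terminal]
28. n9.depth = 23  [B₀.hot - 6]
29. n13.val = 28  [S₀.val + A.val + 41]
30. n14.val = -4  [S₀.val - 32]
31. n15.env = 5  [terminal]
32. n16.pre = "kp"  [terminal]
33. n14.env = 28  [S.val + 32]
34. n14.fin = false  [false]
35. n14.mk = "yy"  ["yy"]
36. n13.env = 4  [S₁.env * -1 + 32]
37. n13.fin = false  [S₁.fin == true]
38. n13.mk = "v"  [if S₁.fin then S₁.mk else "v"]
39. n0.env = 1  [len(A.hot) - 1]
40. n0.fin = true  [S₁.fin == false]
41. n0.mk = "vu"  [S₁.mk ++ "u"]

12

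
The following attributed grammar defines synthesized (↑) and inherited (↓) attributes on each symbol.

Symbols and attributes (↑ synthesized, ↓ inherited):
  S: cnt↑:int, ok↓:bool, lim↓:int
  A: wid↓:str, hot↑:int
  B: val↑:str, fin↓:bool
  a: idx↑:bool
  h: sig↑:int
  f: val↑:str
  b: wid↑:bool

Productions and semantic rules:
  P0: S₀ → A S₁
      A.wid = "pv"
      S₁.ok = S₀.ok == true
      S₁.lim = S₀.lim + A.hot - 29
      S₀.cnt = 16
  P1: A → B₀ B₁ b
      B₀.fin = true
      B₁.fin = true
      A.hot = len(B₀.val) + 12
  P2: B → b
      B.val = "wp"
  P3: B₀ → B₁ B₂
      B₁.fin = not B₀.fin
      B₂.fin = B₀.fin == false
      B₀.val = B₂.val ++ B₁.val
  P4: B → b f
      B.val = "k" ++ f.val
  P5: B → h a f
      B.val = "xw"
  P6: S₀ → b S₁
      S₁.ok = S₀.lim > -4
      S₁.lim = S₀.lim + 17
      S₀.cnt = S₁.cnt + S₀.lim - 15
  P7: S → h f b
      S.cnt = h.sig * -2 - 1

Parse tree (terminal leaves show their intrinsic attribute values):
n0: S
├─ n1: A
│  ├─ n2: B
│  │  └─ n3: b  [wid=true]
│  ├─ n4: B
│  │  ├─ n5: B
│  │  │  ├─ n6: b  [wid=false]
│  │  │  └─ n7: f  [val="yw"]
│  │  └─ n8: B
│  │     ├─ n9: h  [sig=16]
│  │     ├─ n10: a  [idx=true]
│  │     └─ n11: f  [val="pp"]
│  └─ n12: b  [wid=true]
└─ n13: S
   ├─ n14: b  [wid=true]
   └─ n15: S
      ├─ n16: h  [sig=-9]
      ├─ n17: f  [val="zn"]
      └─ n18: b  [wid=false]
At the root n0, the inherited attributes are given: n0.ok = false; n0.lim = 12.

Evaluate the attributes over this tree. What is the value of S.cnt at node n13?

-1

1. n0.ok = false  [given at root]
2. n0.lim = 12  [given at root]
3. n1.wid = "pv"  ["pv"]
4. n2.fin = true  [true]
5. n3.wid = true  [terminal]
6. n2.val = "wp"  ["wp"]
7. n4.fin = true  [true]
8. n5.fin = false  [not B₀.fin]
9. n6.wid = false  [terminal]
10. n7.val = "yw"  [terminal]
11. n5.val = "kyw"  ["k" ++ f.val]
12. n8.fin = false  [B₀.fin == false]
13. n9.sig = 16  [terminal]
14. n10.idx = true  [terminal]
15. n11.val = "pp"  [terminal]
16. n8.val = "xw"  ["xw"]
17. n4.val = "xwkyw"  [B₂.val ++ B₁.val]
18. n12.wid = true  [terminal]
19. n1.hot = 14  [len(B₀.val) + 12]
20. n13.ok = false  [S₀.ok == true]
21. n13.lim = -3  [S₀.lim + A.hot - 29]
22. n14.wid = true  [terminal]
23. n15.ok = true  [S₀.lim > -4]
24. n15.lim = 14  [S₀.lim + 17]
25. n16.sig = -9  [terminal]
26. n17.val = "zn"  [terminal]
27. n18.wid = false  [terminal]
28. n15.cnt = 17  [h.sig * -2 - 1]
29. n13.cnt = -1  [S₁.cnt + S₀.lim - 15]
30. n0.cnt = 16  [16]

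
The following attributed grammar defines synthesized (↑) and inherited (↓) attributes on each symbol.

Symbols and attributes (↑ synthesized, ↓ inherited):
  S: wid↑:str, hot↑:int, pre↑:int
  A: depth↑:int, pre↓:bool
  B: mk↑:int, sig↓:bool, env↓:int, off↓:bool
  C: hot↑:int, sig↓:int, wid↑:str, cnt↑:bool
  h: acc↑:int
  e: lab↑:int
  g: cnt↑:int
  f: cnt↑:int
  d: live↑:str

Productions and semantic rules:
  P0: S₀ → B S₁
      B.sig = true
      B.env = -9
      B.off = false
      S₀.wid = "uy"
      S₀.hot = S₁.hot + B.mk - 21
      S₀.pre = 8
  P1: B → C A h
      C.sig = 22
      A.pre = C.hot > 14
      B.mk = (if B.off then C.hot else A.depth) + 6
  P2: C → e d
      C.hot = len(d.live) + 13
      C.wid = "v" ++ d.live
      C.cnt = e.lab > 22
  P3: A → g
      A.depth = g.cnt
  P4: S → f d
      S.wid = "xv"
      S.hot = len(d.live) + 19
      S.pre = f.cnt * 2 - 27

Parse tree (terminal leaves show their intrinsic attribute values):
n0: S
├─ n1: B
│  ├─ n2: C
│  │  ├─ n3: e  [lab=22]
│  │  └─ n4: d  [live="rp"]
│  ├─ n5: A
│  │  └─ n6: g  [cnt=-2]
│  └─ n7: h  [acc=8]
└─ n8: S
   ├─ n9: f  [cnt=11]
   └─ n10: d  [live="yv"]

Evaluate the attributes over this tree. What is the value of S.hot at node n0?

1. n1.sig = true  [true]
2. n1.env = -9  [-9]
3. n1.off = false  [false]
4. n2.sig = 22  [22]
5. n3.lab = 22  [terminal]
6. n4.live = "rp"  [terminal]
7. n2.hot = 15  [len(d.live) + 13]
8. n2.wid = "vrp"  ["v" ++ d.live]
9. n2.cnt = false  [e.lab > 22]
10. n5.pre = true  [C.hot > 14]
11. n6.cnt = -2  [terminal]
12. n5.depth = -2  [g.cnt]
13. n7.acc = 8  [terminal]
14. n1.mk = 4  [(if B.off then C.hot else A.depth) + 6]
15. n9.cnt = 11  [terminal]
16. n10.live = "yv"  [terminal]
17. n8.wid = "xv"  ["xv"]
18. n8.hot = 21  [len(d.live) + 19]
19. n8.pre = -5  [f.cnt * 2 - 27]
20. n0.wid = "uy"  ["uy"]
21. n0.hot = 4  [S₁.hot + B.mk - 21]
22. n0.pre = 8  [8]

4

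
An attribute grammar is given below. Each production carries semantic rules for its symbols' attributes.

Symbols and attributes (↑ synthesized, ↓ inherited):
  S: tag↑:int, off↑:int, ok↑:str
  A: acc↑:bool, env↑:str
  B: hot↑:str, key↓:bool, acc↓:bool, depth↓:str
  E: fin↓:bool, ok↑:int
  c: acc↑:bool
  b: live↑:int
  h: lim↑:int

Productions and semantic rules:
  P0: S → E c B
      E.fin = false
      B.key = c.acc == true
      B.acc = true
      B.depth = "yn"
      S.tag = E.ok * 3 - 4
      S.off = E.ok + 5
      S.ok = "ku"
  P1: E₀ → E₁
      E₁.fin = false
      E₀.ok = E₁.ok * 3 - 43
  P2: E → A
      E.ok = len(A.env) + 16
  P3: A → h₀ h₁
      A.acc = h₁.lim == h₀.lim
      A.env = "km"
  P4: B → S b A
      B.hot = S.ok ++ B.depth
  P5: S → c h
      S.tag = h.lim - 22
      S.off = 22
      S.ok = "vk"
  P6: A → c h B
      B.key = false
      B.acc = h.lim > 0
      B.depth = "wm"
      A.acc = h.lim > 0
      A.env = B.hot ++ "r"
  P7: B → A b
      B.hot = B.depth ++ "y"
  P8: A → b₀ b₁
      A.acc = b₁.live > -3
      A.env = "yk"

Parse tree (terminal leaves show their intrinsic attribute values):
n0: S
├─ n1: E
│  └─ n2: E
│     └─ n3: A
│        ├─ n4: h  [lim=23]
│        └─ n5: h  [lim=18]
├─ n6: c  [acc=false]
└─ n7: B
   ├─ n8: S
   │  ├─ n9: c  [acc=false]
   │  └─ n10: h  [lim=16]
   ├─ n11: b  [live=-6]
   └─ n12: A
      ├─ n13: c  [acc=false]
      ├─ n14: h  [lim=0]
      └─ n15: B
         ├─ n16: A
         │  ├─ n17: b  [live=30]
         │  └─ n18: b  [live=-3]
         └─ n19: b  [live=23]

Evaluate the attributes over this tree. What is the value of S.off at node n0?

1. n1.fin = false  [false]
2. n2.fin = false  [false]
3. n4.lim = 23  [terminal]
4. n5.lim = 18  [terminal]
5. n3.acc = false  [h₁.lim == h₀.lim]
6. n3.env = "km"  ["km"]
7. n2.ok = 18  [len(A.env) + 16]
8. n1.ok = 11  [E₁.ok * 3 - 43]
9. n6.acc = false  [terminal]
10. n7.key = false  [c.acc == true]
11. n7.acc = true  [true]
12. n7.depth = "yn"  ["yn"]
13. n9.acc = false  [terminal]
14. n10.lim = 16  [terminal]
15. n8.tag = -6  [h.lim - 22]
16. n8.off = 22  [22]
17. n8.ok = "vk"  ["vk"]
18. n11.live = -6  [terminal]
19. n13.acc = false  [terminal]
20. n14.lim = 0  [terminal]
21. n15.key = false  [false]
22. n15.acc = false  [h.lim > 0]
23. n15.depth = "wm"  ["wm"]
24. n17.live = 30  [terminal]
25. n18.live = -3  [terminal]
26. n16.acc = false  [b₁.live > -3]
27. n16.env = "yk"  ["yk"]
28. n19.live = 23  [terminal]
29. n15.hot = "wmy"  [B.depth ++ "y"]
30. n12.acc = false  [h.lim > 0]
31. n12.env = "wmyr"  [B.hot ++ "r"]
32. n7.hot = "vkyn"  [S.ok ++ B.depth]
33. n0.tag = 29  [E.ok * 3 - 4]
34. n0.off = 16  [E.ok + 5]
35. n0.ok = "ku"  ["ku"]

16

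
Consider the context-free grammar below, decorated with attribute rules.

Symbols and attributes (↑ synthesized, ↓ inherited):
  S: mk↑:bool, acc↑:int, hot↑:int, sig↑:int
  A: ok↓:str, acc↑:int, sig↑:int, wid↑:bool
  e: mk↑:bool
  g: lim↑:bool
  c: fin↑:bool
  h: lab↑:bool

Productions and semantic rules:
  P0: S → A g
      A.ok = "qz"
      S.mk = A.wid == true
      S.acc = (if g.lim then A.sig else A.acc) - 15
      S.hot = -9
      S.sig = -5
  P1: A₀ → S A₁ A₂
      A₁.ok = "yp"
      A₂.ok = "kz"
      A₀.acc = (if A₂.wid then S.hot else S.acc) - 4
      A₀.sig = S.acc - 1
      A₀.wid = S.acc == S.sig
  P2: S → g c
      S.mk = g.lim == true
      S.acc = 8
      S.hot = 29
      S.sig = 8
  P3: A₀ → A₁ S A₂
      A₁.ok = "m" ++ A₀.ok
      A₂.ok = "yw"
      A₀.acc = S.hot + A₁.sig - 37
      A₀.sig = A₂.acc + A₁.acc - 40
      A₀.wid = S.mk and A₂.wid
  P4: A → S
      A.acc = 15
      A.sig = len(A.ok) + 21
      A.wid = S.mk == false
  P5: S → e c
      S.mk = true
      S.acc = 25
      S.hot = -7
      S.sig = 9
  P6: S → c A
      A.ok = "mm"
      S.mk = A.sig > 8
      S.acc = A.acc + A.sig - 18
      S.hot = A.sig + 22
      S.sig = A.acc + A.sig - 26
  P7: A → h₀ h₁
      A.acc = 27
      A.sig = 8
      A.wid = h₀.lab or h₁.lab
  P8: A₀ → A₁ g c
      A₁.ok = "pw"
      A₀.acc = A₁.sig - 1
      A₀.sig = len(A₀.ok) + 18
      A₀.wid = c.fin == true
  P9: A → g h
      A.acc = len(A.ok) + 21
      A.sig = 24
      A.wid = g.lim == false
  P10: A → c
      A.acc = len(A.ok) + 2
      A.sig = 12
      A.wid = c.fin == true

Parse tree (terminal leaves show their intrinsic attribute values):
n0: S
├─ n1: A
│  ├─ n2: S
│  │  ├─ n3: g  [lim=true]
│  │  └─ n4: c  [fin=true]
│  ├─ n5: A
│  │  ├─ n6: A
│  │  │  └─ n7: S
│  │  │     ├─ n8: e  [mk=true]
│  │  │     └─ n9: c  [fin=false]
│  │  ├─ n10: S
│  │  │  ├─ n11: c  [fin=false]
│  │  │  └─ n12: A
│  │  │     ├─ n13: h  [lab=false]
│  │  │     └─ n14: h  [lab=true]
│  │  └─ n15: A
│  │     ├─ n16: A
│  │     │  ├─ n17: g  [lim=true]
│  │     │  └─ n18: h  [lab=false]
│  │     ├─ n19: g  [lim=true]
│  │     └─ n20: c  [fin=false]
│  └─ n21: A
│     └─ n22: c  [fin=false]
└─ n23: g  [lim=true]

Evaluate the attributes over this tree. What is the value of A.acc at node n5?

17

1. n1.ok = "qz"  ["qz"]
2. n3.lim = true  [terminal]
3. n4.fin = true  [terminal]
4. n2.mk = true  [g.lim == true]
5. n2.acc = 8  [8]
6. n2.hot = 29  [29]
7. n2.sig = 8  [8]
8. n5.ok = "yp"  ["yp"]
9. n6.ok = "myp"  ["m" ++ A₀.ok]
10. n8.mk = true  [terminal]
11. n9.fin = false  [terminal]
12. n7.mk = true  [true]
13. n7.acc = 25  [25]
14. n7.hot = -7  [-7]
15. n7.sig = 9  [9]
16. n6.acc = 15  [15]
17. n6.sig = 24  [len(A.ok) + 21]
18. n6.wid = false  [S.mk == false]
19. n11.fin = false  [terminal]
20. n12.ok = "mm"  ["mm"]
21. n13.lab = false  [terminal]
22. n14.lab = true  [terminal]
23. n12.acc = 27  [27]
24. n12.sig = 8  [8]
25. n12.wid = true  [h₀.lab or h₁.lab]
26. n10.mk = false  [A.sig > 8]
27. n10.acc = 17  [A.acc + A.sig - 18]
28. n10.hot = 30  [A.sig + 22]
29. n10.sig = 9  [A.acc + A.sig - 26]
30. n15.ok = "yw"  ["yw"]
31. n16.ok = "pw"  ["pw"]
32. n17.lim = true  [terminal]
33. n18.lab = false  [terminal]
34. n16.acc = 23  [len(A.ok) + 21]
35. n16.sig = 24  [24]
36. n16.wid = false  [g.lim == false]
37. n19.lim = true  [terminal]
38. n20.fin = false  [terminal]
39. n15.acc = 23  [A₁.sig - 1]
40. n15.sig = 20  [len(A₀.ok) + 18]
41. n15.wid = false  [c.fin == true]
42. n5.acc = 17  [S.hot + A₁.sig - 37]
43. n5.sig = -2  [A₂.acc + A₁.acc - 40]
44. n5.wid = false  [S.mk and A₂.wid]
45. n21.ok = "kz"  ["kz"]
46. n22.fin = false  [terminal]
47. n21.acc = 4  [len(A.ok) + 2]
48. n21.sig = 12  [12]
49. n21.wid = false  [c.fin == true]
50. n1.acc = 4  [(if A₂.wid then S.hot else S.acc) - 4]
51. n1.sig = 7  [S.acc - 1]
52. n1.wid = true  [S.acc == S.sig]
53. n23.lim = true  [terminal]
54. n0.mk = true  [A.wid == true]
55. n0.acc = -8  [(if g.lim then A.sig else A.acc) - 15]
56. n0.hot = -9  [-9]
57. n0.sig = -5  [-5]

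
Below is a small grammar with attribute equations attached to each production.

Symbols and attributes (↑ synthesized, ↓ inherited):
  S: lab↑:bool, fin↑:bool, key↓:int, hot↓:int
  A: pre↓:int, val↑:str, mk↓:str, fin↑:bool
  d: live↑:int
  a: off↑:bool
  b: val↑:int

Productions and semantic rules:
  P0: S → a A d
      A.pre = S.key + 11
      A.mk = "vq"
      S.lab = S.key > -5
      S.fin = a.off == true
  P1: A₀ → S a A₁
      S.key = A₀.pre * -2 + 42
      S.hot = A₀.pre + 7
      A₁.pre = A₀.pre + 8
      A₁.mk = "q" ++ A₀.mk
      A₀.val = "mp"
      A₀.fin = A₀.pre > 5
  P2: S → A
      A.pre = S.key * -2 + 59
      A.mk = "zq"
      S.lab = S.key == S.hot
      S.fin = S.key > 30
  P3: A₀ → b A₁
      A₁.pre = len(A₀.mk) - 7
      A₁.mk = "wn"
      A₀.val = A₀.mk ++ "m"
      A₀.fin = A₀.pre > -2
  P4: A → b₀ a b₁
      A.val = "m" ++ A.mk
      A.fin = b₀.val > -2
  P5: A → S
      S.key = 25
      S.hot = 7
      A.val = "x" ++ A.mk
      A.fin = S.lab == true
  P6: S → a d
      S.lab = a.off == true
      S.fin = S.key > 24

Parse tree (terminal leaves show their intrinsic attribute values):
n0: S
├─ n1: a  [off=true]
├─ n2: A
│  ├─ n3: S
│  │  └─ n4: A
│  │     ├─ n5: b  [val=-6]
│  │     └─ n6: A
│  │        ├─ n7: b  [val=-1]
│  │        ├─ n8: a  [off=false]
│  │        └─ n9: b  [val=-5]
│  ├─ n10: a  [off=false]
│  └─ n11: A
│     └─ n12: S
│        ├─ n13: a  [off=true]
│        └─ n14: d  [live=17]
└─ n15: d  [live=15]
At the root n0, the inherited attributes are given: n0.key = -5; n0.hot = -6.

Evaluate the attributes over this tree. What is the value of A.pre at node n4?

-1

1. n0.key = -5  [given at root]
2. n0.hot = -6  [given at root]
3. n1.off = true  [terminal]
4. n2.pre = 6  [S.key + 11]
5. n2.mk = "vq"  ["vq"]
6. n3.key = 30  [A₀.pre * -2 + 42]
7. n3.hot = 13  [A₀.pre + 7]
8. n4.pre = -1  [S.key * -2 + 59]
9. n4.mk = "zq"  ["zq"]
10. n5.val = -6  [terminal]
11. n6.pre = -5  [len(A₀.mk) - 7]
12. n6.mk = "wn"  ["wn"]
13. n7.val = -1  [terminal]
14. n8.off = false  [terminal]
15. n9.val = -5  [terminal]
16. n6.val = "mwn"  ["m" ++ A.mk]
17. n6.fin = true  [b₀.val > -2]
18. n4.val = "zqm"  [A₀.mk ++ "m"]
19. n4.fin = true  [A₀.pre > -2]
20. n3.lab = false  [S.key == S.hot]
21. n3.fin = false  [S.key > 30]
22. n10.off = false  [terminal]
23. n11.pre = 14  [A₀.pre + 8]
24. n11.mk = "qvq"  ["q" ++ A₀.mk]
25. n12.key = 25  [25]
26. n12.hot = 7  [7]
27. n13.off = true  [terminal]
28. n14.live = 17  [terminal]
29. n12.lab = true  [a.off == true]
30. n12.fin = true  [S.key > 24]
31. n11.val = "xqvq"  ["x" ++ A.mk]
32. n11.fin = true  [S.lab == true]
33. n2.val = "mp"  ["mp"]
34. n2.fin = true  [A₀.pre > 5]
35. n15.live = 15  [terminal]
36. n0.lab = false  [S.key > -5]
37. n0.fin = true  [a.off == true]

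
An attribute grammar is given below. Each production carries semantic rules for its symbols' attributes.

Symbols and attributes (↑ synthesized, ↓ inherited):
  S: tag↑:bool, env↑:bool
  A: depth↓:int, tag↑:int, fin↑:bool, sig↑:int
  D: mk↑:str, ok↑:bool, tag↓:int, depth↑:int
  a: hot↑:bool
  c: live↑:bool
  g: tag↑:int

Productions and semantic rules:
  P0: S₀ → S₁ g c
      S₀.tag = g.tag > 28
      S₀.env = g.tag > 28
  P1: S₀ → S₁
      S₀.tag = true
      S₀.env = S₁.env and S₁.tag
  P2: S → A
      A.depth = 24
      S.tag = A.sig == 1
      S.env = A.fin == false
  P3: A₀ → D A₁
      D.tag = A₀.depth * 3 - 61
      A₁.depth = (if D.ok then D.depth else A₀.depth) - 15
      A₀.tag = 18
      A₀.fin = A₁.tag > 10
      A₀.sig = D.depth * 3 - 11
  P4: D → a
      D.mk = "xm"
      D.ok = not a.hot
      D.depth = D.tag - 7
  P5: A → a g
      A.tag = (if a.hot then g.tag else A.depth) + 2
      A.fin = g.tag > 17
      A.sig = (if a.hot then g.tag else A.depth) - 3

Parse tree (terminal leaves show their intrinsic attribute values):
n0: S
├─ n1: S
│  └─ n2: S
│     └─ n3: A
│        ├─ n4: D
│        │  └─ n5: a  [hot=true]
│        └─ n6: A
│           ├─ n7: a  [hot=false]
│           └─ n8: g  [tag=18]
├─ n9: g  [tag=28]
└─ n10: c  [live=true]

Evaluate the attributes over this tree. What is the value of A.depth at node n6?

9

1. n3.depth = 24  [24]
2. n4.tag = 11  [A₀.depth * 3 - 61]
3. n5.hot = true  [terminal]
4. n4.mk = "xm"  ["xm"]
5. n4.ok = false  [not a.hot]
6. n4.depth = 4  [D.tag - 7]
7. n6.depth = 9  [(if D.ok then D.depth else A₀.depth) - 15]
8. n7.hot = false  [terminal]
9. n8.tag = 18  [terminal]
10. n6.tag = 11  [(if a.hot then g.tag else A.depth) + 2]
11. n6.fin = true  [g.tag > 17]
12. n6.sig = 6  [(if a.hot then g.tag else A.depth) - 3]
13. n3.tag = 18  [18]
14. n3.fin = true  [A₁.tag > 10]
15. n3.sig = 1  [D.depth * 3 - 11]
16. n2.tag = true  [A.sig == 1]
17. n2.env = false  [A.fin == false]
18. n1.tag = true  [true]
19. n1.env = false  [S₁.env and S₁.tag]
20. n9.tag = 28  [terminal]
21. n10.live = true  [terminal]
22. n0.tag = false  [g.tag > 28]
23. n0.env = false  [g.tag > 28]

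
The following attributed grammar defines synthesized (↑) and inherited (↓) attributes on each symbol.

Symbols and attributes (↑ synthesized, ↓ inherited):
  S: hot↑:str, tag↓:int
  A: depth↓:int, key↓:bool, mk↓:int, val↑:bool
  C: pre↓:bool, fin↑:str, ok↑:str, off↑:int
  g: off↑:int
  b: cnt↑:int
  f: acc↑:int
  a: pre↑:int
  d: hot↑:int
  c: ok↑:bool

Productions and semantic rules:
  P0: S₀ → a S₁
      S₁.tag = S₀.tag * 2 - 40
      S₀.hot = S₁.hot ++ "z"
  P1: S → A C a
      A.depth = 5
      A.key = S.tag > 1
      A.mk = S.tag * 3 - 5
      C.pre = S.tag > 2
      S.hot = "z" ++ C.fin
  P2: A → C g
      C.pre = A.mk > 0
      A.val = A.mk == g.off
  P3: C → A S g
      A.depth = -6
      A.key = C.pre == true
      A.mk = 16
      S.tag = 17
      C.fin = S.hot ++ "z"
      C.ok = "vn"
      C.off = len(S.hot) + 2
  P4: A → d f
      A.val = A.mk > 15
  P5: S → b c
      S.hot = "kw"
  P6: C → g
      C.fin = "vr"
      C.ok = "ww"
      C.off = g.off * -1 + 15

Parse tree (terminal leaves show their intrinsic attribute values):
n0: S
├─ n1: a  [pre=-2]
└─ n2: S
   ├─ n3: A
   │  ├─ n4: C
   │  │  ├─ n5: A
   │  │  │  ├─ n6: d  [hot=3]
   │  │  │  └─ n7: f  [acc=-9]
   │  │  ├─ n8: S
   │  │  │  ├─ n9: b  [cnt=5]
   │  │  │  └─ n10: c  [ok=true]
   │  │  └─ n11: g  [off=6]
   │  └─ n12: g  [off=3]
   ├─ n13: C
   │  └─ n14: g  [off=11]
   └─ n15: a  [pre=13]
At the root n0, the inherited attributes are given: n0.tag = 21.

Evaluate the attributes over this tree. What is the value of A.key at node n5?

1. n0.tag = 21  [given at root]
2. n1.pre = -2  [terminal]
3. n2.tag = 2  [S₀.tag * 2 - 40]
4. n3.depth = 5  [5]
5. n3.key = true  [S.tag > 1]
6. n3.mk = 1  [S.tag * 3 - 5]
7. n4.pre = true  [A.mk > 0]
8. n5.depth = -6  [-6]
9. n5.key = true  [C.pre == true]
10. n5.mk = 16  [16]
11. n6.hot = 3  [terminal]
12. n7.acc = -9  [terminal]
13. n5.val = true  [A.mk > 15]
14. n8.tag = 17  [17]
15. n9.cnt = 5  [terminal]
16. n10.ok = true  [terminal]
17. n8.hot = "kw"  ["kw"]
18. n11.off = 6  [terminal]
19. n4.fin = "kwz"  [S.hot ++ "z"]
20. n4.ok = "vn"  ["vn"]
21. n4.off = 4  [len(S.hot) + 2]
22. n12.off = 3  [terminal]
23. n3.val = false  [A.mk == g.off]
24. n13.pre = false  [S.tag > 2]
25. n14.off = 11  [terminal]
26. n13.fin = "vr"  ["vr"]
27. n13.ok = "ww"  ["ww"]
28. n13.off = 4  [g.off * -1 + 15]
29. n15.pre = 13  [terminal]
30. n2.hot = "zvr"  ["z" ++ C.fin]
31. n0.hot = "zvrz"  [S₁.hot ++ "z"]

true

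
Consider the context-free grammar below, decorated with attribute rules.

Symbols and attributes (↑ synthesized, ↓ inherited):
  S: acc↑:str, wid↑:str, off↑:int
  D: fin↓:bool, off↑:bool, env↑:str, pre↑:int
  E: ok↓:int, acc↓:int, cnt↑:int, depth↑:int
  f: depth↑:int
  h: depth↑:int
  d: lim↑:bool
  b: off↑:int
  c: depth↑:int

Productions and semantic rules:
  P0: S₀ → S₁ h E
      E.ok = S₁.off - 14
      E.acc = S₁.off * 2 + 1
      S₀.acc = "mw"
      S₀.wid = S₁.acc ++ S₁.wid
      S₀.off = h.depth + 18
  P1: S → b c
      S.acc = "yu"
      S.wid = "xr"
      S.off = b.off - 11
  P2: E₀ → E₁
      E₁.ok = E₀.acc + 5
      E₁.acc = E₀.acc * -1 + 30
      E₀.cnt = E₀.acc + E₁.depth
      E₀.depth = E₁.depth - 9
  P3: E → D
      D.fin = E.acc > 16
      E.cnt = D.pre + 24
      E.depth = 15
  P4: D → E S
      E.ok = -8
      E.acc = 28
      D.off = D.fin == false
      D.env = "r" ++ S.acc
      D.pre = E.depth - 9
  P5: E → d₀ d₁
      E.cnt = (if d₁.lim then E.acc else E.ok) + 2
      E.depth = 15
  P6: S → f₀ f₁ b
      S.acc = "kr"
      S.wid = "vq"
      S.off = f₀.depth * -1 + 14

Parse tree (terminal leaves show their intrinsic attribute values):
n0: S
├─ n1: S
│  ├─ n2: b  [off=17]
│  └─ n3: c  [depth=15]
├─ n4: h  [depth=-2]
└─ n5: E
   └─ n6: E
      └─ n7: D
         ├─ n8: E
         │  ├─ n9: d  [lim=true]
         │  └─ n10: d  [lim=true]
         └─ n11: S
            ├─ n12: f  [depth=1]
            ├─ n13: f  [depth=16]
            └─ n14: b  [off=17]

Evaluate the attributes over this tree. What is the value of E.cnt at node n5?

28

1. n2.off = 17  [terminal]
2. n3.depth = 15  [terminal]
3. n1.acc = "yu"  ["yu"]
4. n1.wid = "xr"  ["xr"]
5. n1.off = 6  [b.off - 11]
6. n4.depth = -2  [terminal]
7. n5.ok = -8  [S₁.off - 14]
8. n5.acc = 13  [S₁.off * 2 + 1]
9. n6.ok = 18  [E₀.acc + 5]
10. n6.acc = 17  [E₀.acc * -1 + 30]
11. n7.fin = true  [E.acc > 16]
12. n8.ok = -8  [-8]
13. n8.acc = 28  [28]
14. n9.lim = true  [terminal]
15. n10.lim = true  [terminal]
16. n8.cnt = 30  [(if d₁.lim then E.acc else E.ok) + 2]
17. n8.depth = 15  [15]
18. n12.depth = 1  [terminal]
19. n13.depth = 16  [terminal]
20. n14.off = 17  [terminal]
21. n11.acc = "kr"  ["kr"]
22. n11.wid = "vq"  ["vq"]
23. n11.off = 13  [f₀.depth * -1 + 14]
24. n7.off = false  [D.fin == false]
25. n7.env = "rkr"  ["r" ++ S.acc]
26. n7.pre = 6  [E.depth - 9]
27. n6.cnt = 30  [D.pre + 24]
28. n6.depth = 15  [15]
29. n5.cnt = 28  [E₀.acc + E₁.depth]
30. n5.depth = 6  [E₁.depth - 9]
31. n0.acc = "mw"  ["mw"]
32. n0.wid = "yuxr"  [S₁.acc ++ S₁.wid]
33. n0.off = 16  [h.depth + 18]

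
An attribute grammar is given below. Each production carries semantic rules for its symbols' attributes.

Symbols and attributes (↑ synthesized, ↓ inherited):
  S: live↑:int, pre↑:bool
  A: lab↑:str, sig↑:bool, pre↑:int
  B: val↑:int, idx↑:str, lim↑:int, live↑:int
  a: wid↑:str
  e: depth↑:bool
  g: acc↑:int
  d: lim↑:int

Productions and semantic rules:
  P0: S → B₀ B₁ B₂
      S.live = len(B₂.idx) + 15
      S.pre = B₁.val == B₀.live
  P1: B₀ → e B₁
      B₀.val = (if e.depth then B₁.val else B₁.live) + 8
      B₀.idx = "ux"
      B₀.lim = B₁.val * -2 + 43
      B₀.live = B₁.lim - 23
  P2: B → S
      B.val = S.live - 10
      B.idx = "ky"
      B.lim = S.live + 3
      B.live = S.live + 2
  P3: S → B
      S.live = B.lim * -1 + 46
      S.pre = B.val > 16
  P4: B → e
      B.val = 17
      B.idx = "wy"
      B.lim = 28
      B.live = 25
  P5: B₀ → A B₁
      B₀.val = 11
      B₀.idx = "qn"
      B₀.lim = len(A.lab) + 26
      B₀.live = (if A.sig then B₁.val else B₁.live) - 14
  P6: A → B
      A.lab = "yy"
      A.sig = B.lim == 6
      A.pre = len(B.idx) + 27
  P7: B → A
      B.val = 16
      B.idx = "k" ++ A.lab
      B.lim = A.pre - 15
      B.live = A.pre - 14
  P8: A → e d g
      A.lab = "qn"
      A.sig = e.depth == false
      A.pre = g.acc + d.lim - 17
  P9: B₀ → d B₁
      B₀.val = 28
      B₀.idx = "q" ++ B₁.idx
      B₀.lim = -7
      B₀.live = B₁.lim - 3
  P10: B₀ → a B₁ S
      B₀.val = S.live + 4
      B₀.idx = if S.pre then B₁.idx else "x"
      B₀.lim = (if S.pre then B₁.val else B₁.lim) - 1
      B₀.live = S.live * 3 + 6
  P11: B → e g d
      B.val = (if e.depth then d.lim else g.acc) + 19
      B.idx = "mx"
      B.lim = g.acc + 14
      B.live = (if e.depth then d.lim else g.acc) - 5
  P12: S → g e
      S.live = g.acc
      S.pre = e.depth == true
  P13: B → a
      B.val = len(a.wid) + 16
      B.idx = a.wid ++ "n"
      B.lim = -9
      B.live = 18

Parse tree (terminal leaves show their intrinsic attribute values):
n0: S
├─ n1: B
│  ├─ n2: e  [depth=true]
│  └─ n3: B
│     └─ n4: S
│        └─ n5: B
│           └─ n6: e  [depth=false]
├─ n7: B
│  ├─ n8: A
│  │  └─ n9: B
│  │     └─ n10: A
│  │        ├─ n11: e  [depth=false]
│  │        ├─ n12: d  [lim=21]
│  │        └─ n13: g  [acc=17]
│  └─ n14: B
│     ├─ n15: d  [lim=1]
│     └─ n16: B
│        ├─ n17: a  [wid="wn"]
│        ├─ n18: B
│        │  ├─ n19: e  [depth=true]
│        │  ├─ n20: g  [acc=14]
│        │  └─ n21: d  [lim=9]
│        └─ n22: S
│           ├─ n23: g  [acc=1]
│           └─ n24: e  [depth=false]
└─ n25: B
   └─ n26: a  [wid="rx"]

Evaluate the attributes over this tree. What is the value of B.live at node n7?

1. n2.depth = true  [terminal]
2. n6.depth = false  [terminal]
3. n5.val = 17  [17]
4. n5.idx = "wy"  ["wy"]
5. n5.lim = 28  [28]
6. n5.live = 25  [25]
7. n4.live = 18  [B.lim * -1 + 46]
8. n4.pre = true  [B.val > 16]
9. n3.val = 8  [S.live - 10]
10. n3.idx = "ky"  ["ky"]
11. n3.lim = 21  [S.live + 3]
12. n3.live = 20  [S.live + 2]
13. n1.val = 16  [(if e.depth then B₁.val else B₁.live) + 8]
14. n1.idx = "ux"  ["ux"]
15. n1.lim = 27  [B₁.val * -2 + 43]
16. n1.live = -2  [B₁.lim - 23]
17. n11.depth = false  [terminal]
18. n12.lim = 21  [terminal]
19. n13.acc = 17  [terminal]
20. n10.lab = "qn"  ["qn"]
21. n10.sig = true  [e.depth == false]
22. n10.pre = 21  [g.acc + d.lim - 17]
23. n9.val = 16  [16]
24. n9.idx = "kqn"  ["k" ++ A.lab]
25. n9.lim = 6  [A.pre - 15]
26. n9.live = 7  [A.pre - 14]
27. n8.lab = "yy"  ["yy"]
28. n8.sig = true  [B.lim == 6]
29. n8.pre = 30  [len(B.idx) + 27]
30. n15.lim = 1  [terminal]
31. n17.wid = "wn"  [terminal]
32. n19.depth = true  [terminal]
33. n20.acc = 14  [terminal]
34. n21.lim = 9  [terminal]
35. n18.val = 28  [(if e.depth then d.lim else g.acc) + 19]
36. n18.idx = "mx"  ["mx"]
37. n18.lim = 28  [g.acc + 14]
38. n18.live = 4  [(if e.depth then d.lim else g.acc) - 5]
39. n23.acc = 1  [terminal]
40. n24.depth = false  [terminal]
41. n22.live = 1  [g.acc]
42. n22.pre = false  [e.depth == true]
43. n16.val = 5  [S.live + 4]
44. n16.idx = "x"  [if S.pre then B₁.idx else "x"]
45. n16.lim = 27  [(if S.pre then B₁.val else B₁.lim) - 1]
46. n16.live = 9  [S.live * 3 + 6]
47. n14.val = 28  [28]
48. n14.idx = "qx"  ["q" ++ B₁.idx]
49. n14.lim = -7  [-7]
50. n14.live = 24  [B₁.lim - 3]
51. n7.val = 11  [11]
52. n7.idx = "qn"  ["qn"]
53. n7.lim = 28  [len(A.lab) + 26]
54. n7.live = 14  [(if A.sig then B₁.val else B₁.live) - 14]
55. n26.wid = "rx"  [terminal]
56. n25.val = 18  [len(a.wid) + 16]
57. n25.idx = "rxn"  [a.wid ++ "n"]
58. n25.lim = -9  [-9]
59. n25.live = 18  [18]
60. n0.live = 18  [len(B₂.idx) + 15]
61. n0.pre = false  [B₁.val == B₀.live]

14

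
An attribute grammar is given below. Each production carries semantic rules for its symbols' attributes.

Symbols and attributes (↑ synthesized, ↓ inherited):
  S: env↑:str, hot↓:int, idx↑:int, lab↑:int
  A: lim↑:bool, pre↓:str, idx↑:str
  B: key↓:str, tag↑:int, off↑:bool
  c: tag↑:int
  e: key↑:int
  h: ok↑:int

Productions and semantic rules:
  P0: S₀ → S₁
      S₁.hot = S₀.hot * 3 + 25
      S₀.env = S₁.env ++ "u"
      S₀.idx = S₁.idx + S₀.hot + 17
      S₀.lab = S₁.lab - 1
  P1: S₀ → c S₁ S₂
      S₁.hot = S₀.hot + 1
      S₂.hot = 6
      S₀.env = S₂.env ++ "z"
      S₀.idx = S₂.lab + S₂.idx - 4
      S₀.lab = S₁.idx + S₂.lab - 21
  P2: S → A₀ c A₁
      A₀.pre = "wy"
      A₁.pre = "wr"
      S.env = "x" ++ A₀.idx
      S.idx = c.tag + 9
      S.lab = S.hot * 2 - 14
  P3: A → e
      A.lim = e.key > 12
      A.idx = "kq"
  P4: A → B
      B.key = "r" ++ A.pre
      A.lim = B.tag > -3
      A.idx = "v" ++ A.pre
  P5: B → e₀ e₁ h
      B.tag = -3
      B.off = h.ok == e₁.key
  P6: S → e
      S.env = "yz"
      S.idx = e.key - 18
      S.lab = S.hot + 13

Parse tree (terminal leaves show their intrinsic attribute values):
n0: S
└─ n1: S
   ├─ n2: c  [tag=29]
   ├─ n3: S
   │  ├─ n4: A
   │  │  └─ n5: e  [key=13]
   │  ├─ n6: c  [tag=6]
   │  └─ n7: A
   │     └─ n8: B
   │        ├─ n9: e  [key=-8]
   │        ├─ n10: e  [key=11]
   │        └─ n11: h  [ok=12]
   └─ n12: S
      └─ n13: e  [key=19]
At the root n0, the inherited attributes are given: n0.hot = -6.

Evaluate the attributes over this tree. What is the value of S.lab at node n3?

2

1. n0.hot = -6  [given at root]
2. n1.hot = 7  [S₀.hot * 3 + 25]
3. n2.tag = 29  [terminal]
4. n3.hot = 8  [S₀.hot + 1]
5. n4.pre = "wy"  ["wy"]
6. n5.key = 13  [terminal]
7. n4.lim = true  [e.key > 12]
8. n4.idx = "kq"  ["kq"]
9. n6.tag = 6  [terminal]
10. n7.pre = "wr"  ["wr"]
11. n8.key = "rwr"  ["r" ++ A.pre]
12. n9.key = -8  [terminal]
13. n10.key = 11  [terminal]
14. n11.ok = 12  [terminal]
15. n8.tag = -3  [-3]
16. n8.off = false  [h.ok == e₁.key]
17. n7.lim = false  [B.tag > -3]
18. n7.idx = "vwr"  ["v" ++ A.pre]
19. n3.env = "xkq"  ["x" ++ A₀.idx]
20. n3.idx = 15  [c.tag + 9]
21. n3.lab = 2  [S.hot * 2 - 14]
22. n12.hot = 6  [6]
23. n13.key = 19  [terminal]
24. n12.env = "yz"  ["yz"]
25. n12.idx = 1  [e.key - 18]
26. n12.lab = 19  [S.hot + 13]
27. n1.env = "yzz"  [S₂.env ++ "z"]
28. n1.idx = 16  [S₂.lab + S₂.idx - 4]
29. n1.lab = 13  [S₁.idx + S₂.lab - 21]
30. n0.env = "yzzu"  [S₁.env ++ "u"]
31. n0.idx = 27  [S₁.idx + S₀.hot + 17]
32. n0.lab = 12  [S₁.lab - 1]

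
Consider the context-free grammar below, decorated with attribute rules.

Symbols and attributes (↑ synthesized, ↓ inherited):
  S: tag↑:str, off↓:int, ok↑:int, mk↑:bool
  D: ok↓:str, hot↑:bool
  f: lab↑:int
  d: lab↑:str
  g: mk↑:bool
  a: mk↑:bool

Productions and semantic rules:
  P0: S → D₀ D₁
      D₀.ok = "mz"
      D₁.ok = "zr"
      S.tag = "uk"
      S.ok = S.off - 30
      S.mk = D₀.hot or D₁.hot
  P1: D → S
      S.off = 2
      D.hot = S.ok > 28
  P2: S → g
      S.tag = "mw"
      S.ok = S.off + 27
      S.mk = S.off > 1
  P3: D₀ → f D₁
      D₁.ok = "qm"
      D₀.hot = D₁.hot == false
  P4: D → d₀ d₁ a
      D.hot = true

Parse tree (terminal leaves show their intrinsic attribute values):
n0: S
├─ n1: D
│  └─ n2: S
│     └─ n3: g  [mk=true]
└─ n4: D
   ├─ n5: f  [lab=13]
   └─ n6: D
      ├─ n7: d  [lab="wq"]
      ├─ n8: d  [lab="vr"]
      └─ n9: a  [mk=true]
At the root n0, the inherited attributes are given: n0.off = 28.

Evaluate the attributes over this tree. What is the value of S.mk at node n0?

true

1. n0.off = 28  [given at root]
2. n1.ok = "mz"  ["mz"]
3. n2.off = 2  [2]
4. n3.mk = true  [terminal]
5. n2.tag = "mw"  ["mw"]
6. n2.ok = 29  [S.off + 27]
7. n2.mk = true  [S.off > 1]
8. n1.hot = true  [S.ok > 28]
9. n4.ok = "zr"  ["zr"]
10. n5.lab = 13  [terminal]
11. n6.ok = "qm"  ["qm"]
12. n7.lab = "wq"  [terminal]
13. n8.lab = "vr"  [terminal]
14. n9.mk = true  [terminal]
15. n6.hot = true  [true]
16. n4.hot = false  [D₁.hot == false]
17. n0.tag = "uk"  ["uk"]
18. n0.ok = -2  [S.off - 30]
19. n0.mk = true  [D₀.hot or D₁.hot]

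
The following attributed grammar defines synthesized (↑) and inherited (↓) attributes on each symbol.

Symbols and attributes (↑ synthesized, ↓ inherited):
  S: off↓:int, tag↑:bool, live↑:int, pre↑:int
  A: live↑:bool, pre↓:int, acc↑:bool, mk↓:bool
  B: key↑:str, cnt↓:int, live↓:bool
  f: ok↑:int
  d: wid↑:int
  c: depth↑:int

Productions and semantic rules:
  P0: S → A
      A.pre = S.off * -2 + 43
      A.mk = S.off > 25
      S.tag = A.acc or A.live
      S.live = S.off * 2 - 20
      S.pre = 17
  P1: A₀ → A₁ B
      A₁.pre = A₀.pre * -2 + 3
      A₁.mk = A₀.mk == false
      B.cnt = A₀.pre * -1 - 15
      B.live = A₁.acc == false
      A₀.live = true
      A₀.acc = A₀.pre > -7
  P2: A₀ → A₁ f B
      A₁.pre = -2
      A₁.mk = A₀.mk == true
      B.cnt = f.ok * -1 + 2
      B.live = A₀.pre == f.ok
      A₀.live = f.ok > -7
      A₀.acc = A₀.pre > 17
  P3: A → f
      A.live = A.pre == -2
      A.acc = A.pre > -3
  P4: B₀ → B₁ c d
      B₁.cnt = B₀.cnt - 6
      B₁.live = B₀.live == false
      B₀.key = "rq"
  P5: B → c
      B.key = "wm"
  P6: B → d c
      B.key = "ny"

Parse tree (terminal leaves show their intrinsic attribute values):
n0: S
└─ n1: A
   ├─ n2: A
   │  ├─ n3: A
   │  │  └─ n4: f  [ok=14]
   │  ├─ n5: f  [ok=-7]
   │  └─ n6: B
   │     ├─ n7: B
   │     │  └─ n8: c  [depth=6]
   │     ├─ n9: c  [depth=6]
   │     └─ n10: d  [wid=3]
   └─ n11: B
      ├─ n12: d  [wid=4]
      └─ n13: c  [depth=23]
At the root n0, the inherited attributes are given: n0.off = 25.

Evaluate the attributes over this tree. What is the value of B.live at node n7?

true

1. n0.off = 25  [given at root]
2. n1.pre = -7  [S.off * -2 + 43]
3. n1.mk = false  [S.off > 25]
4. n2.pre = 17  [A₀.pre * -2 + 3]
5. n2.mk = true  [A₀.mk == false]
6. n3.pre = -2  [-2]
7. n3.mk = true  [A₀.mk == true]
8. n4.ok = 14  [terminal]
9. n3.live = true  [A.pre == -2]
10. n3.acc = true  [A.pre > -3]
11. n5.ok = -7  [terminal]
12. n6.cnt = 9  [f.ok * -1 + 2]
13. n6.live = false  [A₀.pre == f.ok]
14. n7.cnt = 3  [B₀.cnt - 6]
15. n7.live = true  [B₀.live == false]
16. n8.depth = 6  [terminal]
17. n7.key = "wm"  ["wm"]
18. n9.depth = 6  [terminal]
19. n10.wid = 3  [terminal]
20. n6.key = "rq"  ["rq"]
21. n2.live = false  [f.ok > -7]
22. n2.acc = false  [A₀.pre > 17]
23. n11.cnt = -8  [A₀.pre * -1 - 15]
24. n11.live = true  [A₁.acc == false]
25. n12.wid = 4  [terminal]
26. n13.depth = 23  [terminal]
27. n11.key = "ny"  ["ny"]
28. n1.live = true  [true]
29. n1.acc = false  [A₀.pre > -7]
30. n0.tag = true  [A.acc or A.live]
31. n0.live = 30  [S.off * 2 - 20]
32. n0.pre = 17  [17]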